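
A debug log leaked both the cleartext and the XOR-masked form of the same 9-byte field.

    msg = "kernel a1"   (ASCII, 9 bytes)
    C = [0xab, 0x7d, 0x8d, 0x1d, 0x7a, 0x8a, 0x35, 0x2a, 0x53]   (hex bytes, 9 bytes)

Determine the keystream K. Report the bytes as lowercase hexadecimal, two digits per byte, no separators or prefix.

c018ff731fe6154b62

Since C = msg ⊕ K, XORing both sides with msg gives K = msg ⊕ C.
6b xor ab = c0
65 xor 7d = 18
72 xor 8d = ff
6e xor 1d = 73
65 xor 7a = 1f
6c xor 8a = e6
20 xor 35 = 15
61 xor 2a = 4b
31 xor 53 = 62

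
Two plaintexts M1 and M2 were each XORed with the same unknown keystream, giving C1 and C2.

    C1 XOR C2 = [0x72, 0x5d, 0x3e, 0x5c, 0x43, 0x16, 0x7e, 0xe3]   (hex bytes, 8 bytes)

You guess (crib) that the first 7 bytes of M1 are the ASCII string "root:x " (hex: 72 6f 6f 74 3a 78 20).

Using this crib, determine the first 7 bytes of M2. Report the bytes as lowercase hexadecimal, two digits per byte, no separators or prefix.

Since C1 ⊕ C2 = M1 ⊕ M2, XORing with the guessed M1 bytes yields the corresponding M2 bytes: M2 = (C1 ⊕ C2) ⊕ M1.
01110010 xor 01110010 = 00000000
01011101 xor 01101111 = 00110010
00111110 xor 01101111 = 01010001
01011100 xor 01110100 = 00101000
01000011 xor 00111010 = 01111001
00010110 xor 01111000 = 01101110
01111110 xor 00100000 = 01011110

00325128796e5e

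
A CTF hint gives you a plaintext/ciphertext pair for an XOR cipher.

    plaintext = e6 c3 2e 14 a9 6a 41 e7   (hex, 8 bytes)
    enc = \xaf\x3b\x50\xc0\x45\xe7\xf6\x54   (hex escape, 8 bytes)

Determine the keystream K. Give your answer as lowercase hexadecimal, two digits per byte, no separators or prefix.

Since enc = plaintext ⊕ K, XORing both sides with plaintext gives K = plaintext ⊕ enc.
11100110 ⊕ 10101111 = 01001001
11000011 ⊕ 00111011 = 11111000
00101110 ⊕ 01010000 = 01111110
00010100 ⊕ 11000000 = 11010100
10101001 ⊕ 01000101 = 11101100
01101010 ⊕ 11100111 = 10001101
01000001 ⊕ 11110110 = 10110111
11100111 ⊕ 01010100 = 10110011

49f87ed4ec8db7b3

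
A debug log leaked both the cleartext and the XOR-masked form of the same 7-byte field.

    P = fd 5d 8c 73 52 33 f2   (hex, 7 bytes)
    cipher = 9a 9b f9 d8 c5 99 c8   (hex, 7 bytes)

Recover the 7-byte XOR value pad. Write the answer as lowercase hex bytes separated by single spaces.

67 c6 75 ab 97 aa 3a

Since cipher = P ⊕ pad, XORing both sides with P gives pad = P ⊕ cipher.
fd xor 9a = 67
5d xor 9b = c6
8c xor f9 = 75
73 xor d8 = ab
52 xor c5 = 97
33 xor 99 = aa
f2 xor c8 = 3a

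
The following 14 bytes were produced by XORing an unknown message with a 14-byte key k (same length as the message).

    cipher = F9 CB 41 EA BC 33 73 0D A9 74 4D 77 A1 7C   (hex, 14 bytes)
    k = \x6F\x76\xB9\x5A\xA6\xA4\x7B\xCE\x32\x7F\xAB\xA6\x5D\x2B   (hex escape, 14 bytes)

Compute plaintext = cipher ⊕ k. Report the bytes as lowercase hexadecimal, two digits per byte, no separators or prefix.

96bdf8b01a9708c39b0be6d1fc57

byte 0: 11111001 XOR 01101111 = 10010110
byte 1: 11001011 XOR 01110110 = 10111101
byte 2: 01000001 XOR 10111001 = 11111000
byte 3: 11101010 XOR 01011010 = 10110000
byte 4: 10111100 XOR 10100110 = 00011010
byte 5: 00110011 XOR 10100100 = 10010111
byte 6: 01110011 XOR 01111011 = 00001000
byte 7: 00001101 XOR 11001110 = 11000011
byte 8: 10101001 XOR 00110010 = 10011011
byte 9: 01110100 XOR 01111111 = 00001011
byte 10: 01001101 XOR 10101011 = 11100110
byte 11: 01110111 XOR 10100110 = 11010001
byte 12: 10100001 XOR 01011101 = 11111100
byte 13: 01111100 XOR 00101011 = 01010111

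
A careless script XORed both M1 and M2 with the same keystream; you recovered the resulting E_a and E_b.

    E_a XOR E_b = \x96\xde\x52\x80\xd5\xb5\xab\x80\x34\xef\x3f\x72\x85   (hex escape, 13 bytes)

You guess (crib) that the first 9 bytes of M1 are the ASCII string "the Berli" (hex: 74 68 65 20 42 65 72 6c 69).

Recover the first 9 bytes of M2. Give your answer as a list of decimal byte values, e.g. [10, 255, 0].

[226, 182, 55, 160, 151, 208, 217, 236, 93]

Since E_a ⊕ E_b = M1 ⊕ M2, XORing with the guessed M1 bytes yields the corresponding M2 bytes: M2 = (E_a ⊕ E_b) ⊕ M1.
byte 0: 96 xor 74 = e2
byte 1: de xor 68 = b6
byte 2: 52 xor 65 = 37
byte 3: 80 xor 20 = a0
byte 4: d5 xor 42 = 97
byte 5: b5 xor 65 = d0
byte 6: ab xor 72 = d9
byte 7: 80 xor 6c = ec
byte 8: 34 xor 69 = 5d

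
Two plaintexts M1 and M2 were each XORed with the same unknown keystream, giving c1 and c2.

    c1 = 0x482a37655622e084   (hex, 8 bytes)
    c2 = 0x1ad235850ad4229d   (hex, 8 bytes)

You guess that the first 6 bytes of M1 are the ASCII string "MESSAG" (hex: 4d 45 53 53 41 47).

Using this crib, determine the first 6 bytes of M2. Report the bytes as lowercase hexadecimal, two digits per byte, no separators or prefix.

First, c1 ⊕ c2 = (M1 ⊕ K) ⊕ (M2 ⊕ K) = M1 ⊕ M2, so the key drops out. Then M2 = (M1 ⊕ M2) ⊕ M1 over the first 6 bytes.
byte 0: (48 ⊕ 1a) ⊕ 4d = 52 ⊕ 4d = 1f
byte 1: (2a ⊕ d2) ⊕ 45 = f8 ⊕ 45 = bd
byte 2: (37 ⊕ 35) ⊕ 53 = 02 ⊕ 53 = 51
byte 3: (65 ⊕ 85) ⊕ 53 = e0 ⊕ 53 = b3
byte 4: (56 ⊕ 0a) ⊕ 41 = 5c ⊕ 41 = 1d
byte 5: (22 ⊕ d4) ⊕ 47 = f6 ⊕ 47 = b1

1fbd51b31db1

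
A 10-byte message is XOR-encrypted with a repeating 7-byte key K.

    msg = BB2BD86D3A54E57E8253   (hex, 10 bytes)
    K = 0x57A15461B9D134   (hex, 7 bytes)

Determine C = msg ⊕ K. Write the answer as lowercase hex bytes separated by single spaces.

ec 8a 8c 0c 83 85 d1 29 23 07

The 7-byte key repeats, so the effective keystream is 57 a1 54 61 b9 d1 34 57 a1 54.
byte 0: bb XOR 57 = ec
byte 1: 2b XOR a1 = 8a
byte 2: d8 XOR 54 = 8c
byte 3: 6d XOR 61 = 0c
byte 4: 3a XOR b9 = 83
byte 5: 54 XOR d1 = 85
byte 6: e5 XOR 34 = d1
byte 7: 7e XOR 57 = 29
byte 8: 82 XOR a1 = 23
byte 9: 53 XOR 54 = 07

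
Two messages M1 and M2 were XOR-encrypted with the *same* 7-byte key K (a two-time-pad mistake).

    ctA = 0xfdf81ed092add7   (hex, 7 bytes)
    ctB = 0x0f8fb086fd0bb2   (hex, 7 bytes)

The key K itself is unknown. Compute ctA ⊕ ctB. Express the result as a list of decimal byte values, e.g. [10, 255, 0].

[242, 119, 174, 86, 111, 166, 101]

ctA ⊕ ctB = (M1 ⊕ K) ⊕ (M2 ⊕ K) = M1 ⊕ M2 — the shared key cancels under XOR.
fd ^ 0f = f2
f8 ^ 8f = 77
1e ^ b0 = ae
d0 ^ 86 = 56
92 ^ fd = 6f
ad ^ 0b = a6
d7 ^ b2 = 65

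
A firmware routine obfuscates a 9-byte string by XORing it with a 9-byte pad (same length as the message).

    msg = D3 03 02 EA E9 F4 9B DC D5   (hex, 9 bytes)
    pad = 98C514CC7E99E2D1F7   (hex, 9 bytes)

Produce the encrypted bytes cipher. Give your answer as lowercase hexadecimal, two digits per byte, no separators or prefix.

XOR is its own inverse, so applying the key byte-wise gives the result directly.
11010011 XOR 10011000 = 01001011
00000011 XOR 11000101 = 11000110
00000010 XOR 00010100 = 00010110
11101010 XOR 11001100 = 00100110
11101001 XOR 01111110 = 10010111
11110100 XOR 10011001 = 01101101
10011011 XOR 11100010 = 01111001
11011100 XOR 11010001 = 00001101
11010101 XOR 11110111 = 00100010

4bc61626976d790d22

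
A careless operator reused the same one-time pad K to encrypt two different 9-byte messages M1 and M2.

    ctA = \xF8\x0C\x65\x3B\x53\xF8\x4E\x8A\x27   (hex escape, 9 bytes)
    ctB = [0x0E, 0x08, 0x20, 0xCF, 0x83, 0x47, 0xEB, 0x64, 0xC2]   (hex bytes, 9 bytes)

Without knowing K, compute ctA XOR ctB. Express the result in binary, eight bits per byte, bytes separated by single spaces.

11110110 00000100 01000101 11110100 11010000 10111111 10100101 11101110 11100101

ctA ⊕ ctB = (M1 ⊕ K) ⊕ (M2 ⊕ K) = M1 ⊕ M2 — the shared key cancels under XOR.
248 ⊕  14 = 246
 12 ⊕   8 =   4
101 ⊕  32 =  69
 59 ⊕ 207 = 244
 83 ⊕ 131 = 208
248 ⊕  71 = 191
 78 ⊕ 235 = 165
138 ⊕ 100 = 238
 39 ⊕ 194 = 229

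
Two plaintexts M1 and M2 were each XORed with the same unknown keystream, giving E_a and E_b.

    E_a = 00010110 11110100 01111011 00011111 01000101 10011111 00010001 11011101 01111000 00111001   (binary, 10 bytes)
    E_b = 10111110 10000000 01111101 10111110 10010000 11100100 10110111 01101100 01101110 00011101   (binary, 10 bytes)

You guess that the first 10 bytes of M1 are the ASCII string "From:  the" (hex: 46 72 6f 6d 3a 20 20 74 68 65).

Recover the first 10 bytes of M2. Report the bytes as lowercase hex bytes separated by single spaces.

First, E_a ⊕ E_b = (M1 ⊕ K) ⊕ (M2 ⊕ K) = M1 ⊕ M2, so the key drops out. Then M2 = (M1 ⊕ M2) ⊕ M1 over the first 10 bytes.
byte 0: (16 XOR be) XOR 46 = a8 XOR 46 = ee
byte 1: (f4 XOR 80) XOR 72 = 74 XOR 72 = 06
byte 2: (7b XOR 7d) XOR 6f = 06 XOR 6f = 69
byte 3: (1f XOR be) XOR 6d = a1 XOR 6d = cc
byte 4: (45 XOR 90) XOR 3a = d5 XOR 3a = ef
byte 5: (9f XOR e4) XOR 20 = 7b XOR 20 = 5b
byte 6: (11 XOR b7) XOR 20 = a6 XOR 20 = 86
byte 7: (dd XOR 6c) XOR 74 = b1 XOR 74 = c5
byte 8: (78 XOR 6e) XOR 68 = 16 XOR 68 = 7e
byte 9: (39 XOR 1d) XOR 65 = 24 XOR 65 = 41

ee 06 69 cc ef 5b 86 c5 7e 41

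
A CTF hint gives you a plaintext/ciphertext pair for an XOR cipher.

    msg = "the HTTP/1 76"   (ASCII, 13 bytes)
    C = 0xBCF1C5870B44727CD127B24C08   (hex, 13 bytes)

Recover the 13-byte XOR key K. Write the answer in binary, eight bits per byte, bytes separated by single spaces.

11001000 10011001 10100000 10100111 01000011 00010000 00100110 00101100 11111110 00010110 10010010 01111011 00111110

Since C = msg ⊕ K, XORing both sides with msg gives K = msg ⊕ C.
byte 0: 74 ⊕ bc = c8
byte 1: 68 ⊕ f1 = 99
byte 2: 65 ⊕ c5 = a0
byte 3: 20 ⊕ 87 = a7
byte 4: 48 ⊕ 0b = 43
byte 5: 54 ⊕ 44 = 10
byte 6: 54 ⊕ 72 = 26
byte 7: 50 ⊕ 7c = 2c
byte 8: 2f ⊕ d1 = fe
byte 9: 31 ⊕ 27 = 16
byte 10: 20 ⊕ b2 = 92
byte 11: 37 ⊕ 4c = 7b
byte 12: 36 ⊕ 08 = 3e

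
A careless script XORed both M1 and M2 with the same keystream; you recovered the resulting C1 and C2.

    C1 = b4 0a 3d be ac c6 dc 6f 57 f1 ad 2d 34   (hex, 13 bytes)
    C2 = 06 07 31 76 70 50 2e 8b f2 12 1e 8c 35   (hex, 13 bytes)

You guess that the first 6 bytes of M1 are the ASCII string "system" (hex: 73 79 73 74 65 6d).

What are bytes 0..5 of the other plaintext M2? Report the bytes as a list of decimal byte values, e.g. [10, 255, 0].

[193, 116, 127, 188, 185, 251]

First, C1 ⊕ C2 = (M1 ⊕ K) ⊕ (M2 ⊕ K) = M1 ⊕ M2, so the key drops out. Then M2 = (M1 ⊕ M2) ⊕ M1 over the first 6 bytes.
byte 0: (b4 ^ 06) ^ 73 = b2 ^ 73 = c1
byte 1: (0a ^ 07) ^ 79 = 0d ^ 79 = 74
byte 2: (3d ^ 31) ^ 73 = 0c ^ 73 = 7f
byte 3: (be ^ 76) ^ 74 = c8 ^ 74 = bc
byte 4: (ac ^ 70) ^ 65 = dc ^ 65 = b9
byte 5: (c6 ^ 50) ^ 6d = 96 ^ 6d = fb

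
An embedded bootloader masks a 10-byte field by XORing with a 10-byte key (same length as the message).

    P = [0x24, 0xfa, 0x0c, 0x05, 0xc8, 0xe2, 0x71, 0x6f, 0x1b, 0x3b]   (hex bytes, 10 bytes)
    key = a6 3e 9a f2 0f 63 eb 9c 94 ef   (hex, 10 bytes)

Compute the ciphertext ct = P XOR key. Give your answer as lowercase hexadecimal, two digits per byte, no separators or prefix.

 36 ^ 166 = 130
250 ^  62 = 196
 12 ^ 154 = 150
  5 ^ 242 = 247
200 ^  15 = 199
226 ^  99 = 129
113 ^ 235 = 154
111 ^ 156 = 243
 27 ^ 148 = 143
 59 ^ 239 = 212

82c496f7c7819af38fd4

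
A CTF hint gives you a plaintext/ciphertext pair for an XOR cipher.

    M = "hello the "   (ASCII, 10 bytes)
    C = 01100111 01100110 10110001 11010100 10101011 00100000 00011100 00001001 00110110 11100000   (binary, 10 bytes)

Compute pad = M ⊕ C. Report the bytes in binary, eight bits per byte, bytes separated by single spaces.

Since C = M ⊕ pad, XORing both sides with M gives pad = M ⊕ C.
01101000 ⊕ 01100111 = 00001111
01100101 ⊕ 01100110 = 00000011
01101100 ⊕ 10110001 = 11011101
01101100 ⊕ 11010100 = 10111000
01101111 ⊕ 10101011 = 11000100
00100000 ⊕ 00100000 = 00000000
01110100 ⊕ 00011100 = 01101000
01101000 ⊕ 00001001 = 01100001
01100101 ⊕ 00110110 = 01010011
00100000 ⊕ 11100000 = 11000000

00001111 00000011 11011101 10111000 11000100 00000000 01101000 01100001 01010011 11000000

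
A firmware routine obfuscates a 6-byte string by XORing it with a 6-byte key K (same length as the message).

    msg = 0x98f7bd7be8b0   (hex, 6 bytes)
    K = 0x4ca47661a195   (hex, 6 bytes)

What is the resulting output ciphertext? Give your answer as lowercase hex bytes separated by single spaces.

byte 0: 98 xor 4c = d4
byte 1: f7 xor a4 = 53
byte 2: bd xor 76 = cb
byte 3: 7b xor 61 = 1a
byte 4: e8 xor a1 = 49
byte 5: b0 xor 95 = 25

d4 53 cb 1a 49 25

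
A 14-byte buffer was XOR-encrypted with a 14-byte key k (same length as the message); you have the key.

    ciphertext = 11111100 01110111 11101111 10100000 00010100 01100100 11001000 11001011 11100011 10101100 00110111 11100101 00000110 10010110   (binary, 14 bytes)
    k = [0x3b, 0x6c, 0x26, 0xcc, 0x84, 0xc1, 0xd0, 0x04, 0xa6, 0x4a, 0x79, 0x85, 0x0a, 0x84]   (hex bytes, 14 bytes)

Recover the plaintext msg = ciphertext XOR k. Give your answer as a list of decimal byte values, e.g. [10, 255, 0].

XOR is its own inverse, so applying the key byte-wise gives the result directly.
byte 0: 252 XOR  59 = 199
byte 1: 119 XOR 108 =  27
byte 2: 239 XOR  38 = 201
byte 3: 160 XOR 204 = 108
byte 4:  20 XOR 132 = 144
byte 5: 100 XOR 193 = 165
byte 6: 200 XOR 208 =  24
byte 7: 203 XOR   4 = 207
byte 8: 227 XOR 166 =  69
byte 9: 172 XOR  74 = 230
byte 10:  55 XOR 121 =  78
byte 11: 229 XOR 133 =  96
byte 12:   6 XOR  10 =  12
byte 13: 150 XOR 132 =  18

[199, 27, 201, 108, 144, 165, 24, 207, 69, 230, 78, 96, 12, 18]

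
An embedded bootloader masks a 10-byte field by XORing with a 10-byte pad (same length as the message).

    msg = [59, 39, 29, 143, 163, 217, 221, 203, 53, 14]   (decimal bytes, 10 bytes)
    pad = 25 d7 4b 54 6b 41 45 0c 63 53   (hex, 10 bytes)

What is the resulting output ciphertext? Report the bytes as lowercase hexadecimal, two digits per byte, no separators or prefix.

3b XOR 25 = 1e
27 XOR d7 = f0
1d XOR 4b = 56
8f XOR 54 = db
a3 XOR 6b = c8
d9 XOR 41 = 98
dd XOR 45 = 98
cb XOR 0c = c7
35 XOR 63 = 56
0e XOR 53 = 5d

1ef056dbc89898c7565d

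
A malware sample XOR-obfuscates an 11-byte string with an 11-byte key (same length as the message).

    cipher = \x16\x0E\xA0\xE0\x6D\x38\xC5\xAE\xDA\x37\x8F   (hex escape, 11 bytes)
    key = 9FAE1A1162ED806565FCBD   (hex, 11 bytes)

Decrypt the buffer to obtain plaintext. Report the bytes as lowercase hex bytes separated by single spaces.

89 a0 ba f1 0f d5 45 cb bf cb 32

XOR is its own inverse, so applying the key byte-wise gives the result directly.
byte 0:  22 xor 159 = 137
byte 1:  14 xor 174 = 160
byte 2: 160 xor  26 = 186
byte 3: 224 xor  17 = 241
byte 4: 109 xor  98 =  15
byte 5:  56 xor 237 = 213
byte 6: 197 xor 128 =  69
byte 7: 174 xor 101 = 203
byte 8: 218 xor 101 = 191
byte 9:  55 xor 252 = 203
byte 10: 143 xor 189 =  50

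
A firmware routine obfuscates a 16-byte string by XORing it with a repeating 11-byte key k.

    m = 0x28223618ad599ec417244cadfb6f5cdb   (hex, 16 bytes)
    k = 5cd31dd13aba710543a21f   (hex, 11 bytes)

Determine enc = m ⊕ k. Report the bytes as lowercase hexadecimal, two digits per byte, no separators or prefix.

74f12bc997e3efc1548653f128728de1

The 11-byte key repeats, so the effective keystream is 5c d3 1d d1 3a ba 71 05 43 a2 1f 5c d3 1d d1 3a.
byte 0: 28 xor 5c = 74
byte 1: 22 xor d3 = f1
byte 2: 36 xor 1d = 2b
byte 3: 18 xor d1 = c9
byte 4: ad xor 3a = 97
byte 5: 59 xor ba = e3
byte 6: 9e xor 71 = ef
byte 7: c4 xor 05 = c1
byte 8: 17 xor 43 = 54
byte 9: 24 xor a2 = 86
byte 10: 4c xor 1f = 53
byte 11: ad xor 5c = f1
byte 12: fb xor d3 = 28
byte 13: 6f xor 1d = 72
byte 14: 5c xor d1 = 8d
byte 15: db xor 3a = e1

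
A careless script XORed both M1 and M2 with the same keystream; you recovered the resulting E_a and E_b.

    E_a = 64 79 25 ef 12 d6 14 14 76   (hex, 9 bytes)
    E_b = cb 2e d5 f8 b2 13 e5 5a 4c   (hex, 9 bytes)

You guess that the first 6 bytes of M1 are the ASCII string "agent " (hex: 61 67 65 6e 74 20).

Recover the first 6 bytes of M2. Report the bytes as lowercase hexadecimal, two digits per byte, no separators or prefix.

ce309579d4e5

First, E_a ⊕ E_b = (M1 ⊕ K) ⊕ (M2 ⊕ K) = M1 ⊕ M2, so the key drops out. Then M2 = (M1 ⊕ M2) ⊕ M1 over the first 6 bytes.
byte 0: (64 xor cb) xor 61 = af xor 61 = ce
byte 1: (79 xor 2e) xor 67 = 57 xor 67 = 30
byte 2: (25 xor d5) xor 65 = f0 xor 65 = 95
byte 3: (ef xor f8) xor 6e = 17 xor 6e = 79
byte 4: (12 xor b2) xor 74 = a0 xor 74 = d4
byte 5: (d6 xor 13) xor 20 = c5 xor 20 = e5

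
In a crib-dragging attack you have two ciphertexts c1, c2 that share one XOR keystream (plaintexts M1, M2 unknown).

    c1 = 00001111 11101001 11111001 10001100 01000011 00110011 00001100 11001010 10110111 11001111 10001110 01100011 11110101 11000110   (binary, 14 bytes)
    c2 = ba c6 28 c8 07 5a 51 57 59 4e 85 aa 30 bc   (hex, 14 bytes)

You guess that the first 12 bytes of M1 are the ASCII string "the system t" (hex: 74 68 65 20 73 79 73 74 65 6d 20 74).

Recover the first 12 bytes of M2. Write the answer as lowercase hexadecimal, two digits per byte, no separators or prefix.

First, c1 ⊕ c2 = (M1 ⊕ K) ⊕ (M2 ⊕ K) = M1 ⊕ M2, so the key drops out. Then M2 = (M1 ⊕ M2) ⊕ M1 over the first 12 bytes.
byte 0: (0f ^ ba) ^ 74 = b5 ^ 74 = c1
byte 1: (e9 ^ c6) ^ 68 = 2f ^ 68 = 47
byte 2: (f9 ^ 28) ^ 65 = d1 ^ 65 = b4
byte 3: (8c ^ c8) ^ 20 = 44 ^ 20 = 64
byte 4: (43 ^ 07) ^ 73 = 44 ^ 73 = 37
byte 5: (33 ^ 5a) ^ 79 = 69 ^ 79 = 10
byte 6: (0c ^ 51) ^ 73 = 5d ^ 73 = 2e
byte 7: (ca ^ 57) ^ 74 = 9d ^ 74 = e9
byte 8: (b7 ^ 59) ^ 65 = ee ^ 65 = 8b
byte 9: (cf ^ 4e) ^ 6d = 81 ^ 6d = ec
byte 10: (8e ^ 85) ^ 20 = 0b ^ 20 = 2b
byte 11: (63 ^ aa) ^ 74 = c9 ^ 74 = bd

c147b46437102ee98bec2bbd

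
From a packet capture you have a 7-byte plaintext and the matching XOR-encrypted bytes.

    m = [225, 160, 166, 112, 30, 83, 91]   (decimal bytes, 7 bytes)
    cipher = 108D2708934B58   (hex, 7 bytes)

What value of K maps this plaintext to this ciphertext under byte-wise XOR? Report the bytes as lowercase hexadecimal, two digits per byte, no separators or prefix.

f12d81788d1803

Since cipher = m ⊕ K, XORing both sides with m gives K = m ⊕ cipher.
e1 XOR 10 = f1
a0 XOR 8d = 2d
a6 XOR 27 = 81
70 XOR 08 = 78
1e XOR 93 = 8d
53 XOR 4b = 18
5b XOR 58 = 03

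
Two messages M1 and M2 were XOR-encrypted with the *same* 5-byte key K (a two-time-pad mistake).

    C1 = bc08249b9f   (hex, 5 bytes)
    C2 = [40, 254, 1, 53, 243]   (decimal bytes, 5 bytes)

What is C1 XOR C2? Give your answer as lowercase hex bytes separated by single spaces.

94 f6 25 ae 6c

C1 ⊕ C2 = (M1 ⊕ K) ⊕ (M2 ⊕ K) = M1 ⊕ M2 — the shared key cancels under XOR.
10111100 ^ 00101000 = 10010100
00001000 ^ 11111110 = 11110110
00100100 ^ 00000001 = 00100101
10011011 ^ 00110101 = 10101110
10011111 ^ 11110011 = 01101100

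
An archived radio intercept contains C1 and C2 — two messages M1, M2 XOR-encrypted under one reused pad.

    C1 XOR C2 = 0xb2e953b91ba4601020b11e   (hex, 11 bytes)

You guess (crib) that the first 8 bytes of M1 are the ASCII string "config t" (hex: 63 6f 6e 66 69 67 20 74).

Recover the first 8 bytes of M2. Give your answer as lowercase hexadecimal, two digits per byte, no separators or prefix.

Since C1 ⊕ C2 = M1 ⊕ M2, XORing with the guessed M1 bytes yields the corresponding M2 bytes: M2 = (C1 ⊕ C2) ⊕ M1.
b2 xor 63 = d1
e9 xor 6f = 86
53 xor 6e = 3d
b9 xor 66 = df
1b xor 69 = 72
a4 xor 67 = c3
60 xor 20 = 40
10 xor 74 = 64

d1863ddf72c34064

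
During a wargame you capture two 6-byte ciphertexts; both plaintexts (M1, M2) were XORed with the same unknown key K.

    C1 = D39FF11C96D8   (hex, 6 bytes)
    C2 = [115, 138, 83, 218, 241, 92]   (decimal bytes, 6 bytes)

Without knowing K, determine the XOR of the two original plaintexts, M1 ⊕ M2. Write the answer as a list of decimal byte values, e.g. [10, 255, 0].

C1 ⊕ C2 = (M1 ⊕ K) ⊕ (M2 ⊕ K) = M1 ⊕ M2 — the shared key cancels under XOR.
211 xor 115 = 160
159 xor 138 =  21
241 xor  83 = 162
 28 xor 218 = 198
150 xor 241 = 103
216 xor  92 = 132

[160, 21, 162, 198, 103, 132]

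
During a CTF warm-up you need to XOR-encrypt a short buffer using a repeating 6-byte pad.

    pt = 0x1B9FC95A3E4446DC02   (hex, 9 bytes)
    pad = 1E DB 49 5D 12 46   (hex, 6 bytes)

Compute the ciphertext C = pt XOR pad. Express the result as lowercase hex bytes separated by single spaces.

05 44 80 07 2c 02 58 07 4b

The 6-byte key repeats, so the effective keystream is 1e db 49 5d 12 46 1e db 49.
byte 0: 1b ⊕ 1e = 05
byte 1: 9f ⊕ db = 44
byte 2: c9 ⊕ 49 = 80
byte 3: 5a ⊕ 5d = 07
byte 4: 3e ⊕ 12 = 2c
byte 5: 44 ⊕ 46 = 02
byte 6: 46 ⊕ 1e = 58
byte 7: dc ⊕ db = 07
byte 8: 02 ⊕ 49 = 4b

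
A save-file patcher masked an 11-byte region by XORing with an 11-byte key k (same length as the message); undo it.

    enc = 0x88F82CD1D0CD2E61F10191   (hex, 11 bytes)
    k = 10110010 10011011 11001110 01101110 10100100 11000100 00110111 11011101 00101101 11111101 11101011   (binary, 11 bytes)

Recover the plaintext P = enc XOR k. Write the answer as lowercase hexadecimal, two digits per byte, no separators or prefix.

3a63e2bf740919bcdcfc7a

10001000 XOR 10110010 = 00111010
11111000 XOR 10011011 = 01100011
00101100 XOR 11001110 = 11100010
11010001 XOR 01101110 = 10111111
11010000 XOR 10100100 = 01110100
11001101 XOR 11000100 = 00001001
00101110 XOR 00110111 = 00011001
01100001 XOR 11011101 = 10111100
11110001 XOR 00101101 = 11011100
00000001 XOR 11111101 = 11111100
10010001 XOR 11101011 = 01111010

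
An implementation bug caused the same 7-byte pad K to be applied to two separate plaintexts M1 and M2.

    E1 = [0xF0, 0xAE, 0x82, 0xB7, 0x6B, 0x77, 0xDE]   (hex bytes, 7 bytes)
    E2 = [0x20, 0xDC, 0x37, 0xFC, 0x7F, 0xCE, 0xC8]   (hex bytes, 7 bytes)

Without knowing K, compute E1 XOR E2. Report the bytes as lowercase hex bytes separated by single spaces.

d0 72 b5 4b 14 b9 16

E1 ⊕ E2 = (M1 ⊕ K) ⊕ (M2 ⊕ K) = M1 ⊕ M2 — the shared key cancels under XOR.
byte 0: f0 ⊕ 20 = d0
byte 1: ae ⊕ dc = 72
byte 2: 82 ⊕ 37 = b5
byte 3: b7 ⊕ fc = 4b
byte 4: 6b ⊕ 7f = 14
byte 5: 77 ⊕ ce = b9
byte 6: de ⊕ c8 = 16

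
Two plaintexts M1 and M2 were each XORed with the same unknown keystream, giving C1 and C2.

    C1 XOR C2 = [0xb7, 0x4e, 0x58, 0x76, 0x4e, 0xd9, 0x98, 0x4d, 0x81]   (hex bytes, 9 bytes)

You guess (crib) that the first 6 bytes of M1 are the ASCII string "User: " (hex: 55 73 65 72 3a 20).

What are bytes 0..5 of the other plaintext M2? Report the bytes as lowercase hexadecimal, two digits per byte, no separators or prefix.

e23d3d0474f9

Since C1 ⊕ C2 = M1 ⊕ M2, XORing with the guessed M1 bytes yields the corresponding M2 bytes: M2 = (C1 ⊕ C2) ⊕ M1.
10110111 xor 01010101 = 11100010
01001110 xor 01110011 = 00111101
01011000 xor 01100101 = 00111101
01110110 xor 01110010 = 00000100
01001110 xor 00111010 = 01110100
11011001 xor 00100000 = 11111001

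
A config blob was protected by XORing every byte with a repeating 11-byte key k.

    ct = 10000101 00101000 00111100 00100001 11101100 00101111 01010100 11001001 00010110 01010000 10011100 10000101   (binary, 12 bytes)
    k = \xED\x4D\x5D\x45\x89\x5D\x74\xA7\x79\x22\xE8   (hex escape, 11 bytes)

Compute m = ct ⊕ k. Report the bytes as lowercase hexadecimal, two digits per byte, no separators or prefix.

The 11-byte key repeats, so the effective keystream is ed 4d 5d 45 89 5d 74 a7 79 22 e8 ed.
byte 0: 85 XOR ed = 68
byte 1: 28 XOR 4d = 65
byte 2: 3c XOR 5d = 61
byte 3: 21 XOR 45 = 64
byte 4: ec XOR 89 = 65
byte 5: 2f XOR 5d = 72
byte 6: 54 XOR 74 = 20
byte 7: c9 XOR a7 = 6e
byte 8: 16 XOR 79 = 6f
byte 9: 50 XOR 22 = 72
byte 10: 9c XOR e8 = 74
byte 11: 85 XOR ed = 68

686561646572206e6f727468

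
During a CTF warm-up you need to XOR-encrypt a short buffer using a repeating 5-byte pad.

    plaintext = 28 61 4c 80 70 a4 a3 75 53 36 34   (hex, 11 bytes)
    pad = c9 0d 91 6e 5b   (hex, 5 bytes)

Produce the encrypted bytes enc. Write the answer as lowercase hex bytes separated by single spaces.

The 5-byte key repeats, so the effective keystream is c9 0d 91 6e 5b c9 0d 91 6e 5b c9.
byte 0:  40 ^ 201 = 225
byte 1:  97 ^  13 = 108
byte 2:  76 ^ 145 = 221
byte 3: 128 ^ 110 = 238
byte 4: 112 ^  91 =  43
byte 5: 164 ^ 201 = 109
byte 6: 163 ^  13 = 174
byte 7: 117 ^ 145 = 228
byte 8:  83 ^ 110 =  61
byte 9:  54 ^  91 = 109
byte 10:  52 ^ 201 = 253

e1 6c dd ee 2b 6d ae e4 3d 6d fd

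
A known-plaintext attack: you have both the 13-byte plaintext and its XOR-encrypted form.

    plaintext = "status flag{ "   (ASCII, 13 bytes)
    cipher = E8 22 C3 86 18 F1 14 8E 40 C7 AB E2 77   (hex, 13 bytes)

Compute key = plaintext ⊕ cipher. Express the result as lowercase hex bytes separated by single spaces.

Since cipher = plaintext ⊕ key, XORing both sides with plaintext gives key = plaintext ⊕ cipher.
73 ⊕ e8 = 9b
74 ⊕ 22 = 56
61 ⊕ c3 = a2
74 ⊕ 86 = f2
75 ⊕ 18 = 6d
73 ⊕ f1 = 82
20 ⊕ 14 = 34
66 ⊕ 8e = e8
6c ⊕ 40 = 2c
61 ⊕ c7 = a6
67 ⊕ ab = cc
7b ⊕ e2 = 99
20 ⊕ 77 = 57

9b 56 a2 f2 6d 82 34 e8 2c a6 cc 99 57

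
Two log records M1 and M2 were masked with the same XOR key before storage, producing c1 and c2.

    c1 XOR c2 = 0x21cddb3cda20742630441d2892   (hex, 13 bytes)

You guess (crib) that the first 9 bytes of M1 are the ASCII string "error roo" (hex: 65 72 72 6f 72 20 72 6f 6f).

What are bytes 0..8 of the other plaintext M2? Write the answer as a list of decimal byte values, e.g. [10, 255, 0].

[68, 191, 169, 83, 168, 0, 6, 73, 95]

Since c1 ⊕ c2 = M1 ⊕ M2, XORing with the guessed M1 bytes yields the corresponding M2 bytes: M2 = (c1 ⊕ c2) ⊕ M1.
00100001 ⊕ 01100101 = 01000100
11001101 ⊕ 01110010 = 10111111
11011011 ⊕ 01110010 = 10101001
00111100 ⊕ 01101111 = 01010011
11011010 ⊕ 01110010 = 10101000
00100000 ⊕ 00100000 = 00000000
01110100 ⊕ 01110010 = 00000110
00100110 ⊕ 01101111 = 01001001
00110000 ⊕ 01101111 = 01011111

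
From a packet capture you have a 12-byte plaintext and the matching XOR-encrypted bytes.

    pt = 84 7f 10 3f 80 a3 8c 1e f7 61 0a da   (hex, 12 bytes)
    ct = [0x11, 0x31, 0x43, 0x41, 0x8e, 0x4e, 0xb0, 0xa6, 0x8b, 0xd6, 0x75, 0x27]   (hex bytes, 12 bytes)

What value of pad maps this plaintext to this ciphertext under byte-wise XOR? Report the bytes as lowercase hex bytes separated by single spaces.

Since ct = pt ⊕ pad, XORing both sides with pt gives pad = pt ⊕ ct.
132 xor  17 = 149
127 xor  49 =  78
 16 xor  67 =  83
 63 xor  65 = 126
128 xor 142 =  14
163 xor  78 = 237
140 xor 176 =  60
 30 xor 166 = 184
247 xor 139 = 124
 97 xor 214 = 183
 10 xor 117 = 127
218 xor  39 = 253

95 4e 53 7e 0e ed 3c b8 7c b7 7f fd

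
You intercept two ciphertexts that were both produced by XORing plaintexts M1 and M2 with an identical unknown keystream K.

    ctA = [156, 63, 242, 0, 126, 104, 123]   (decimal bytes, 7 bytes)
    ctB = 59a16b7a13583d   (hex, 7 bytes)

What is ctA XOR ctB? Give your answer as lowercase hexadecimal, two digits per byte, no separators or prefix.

ctA ⊕ ctB = (M1 ⊕ K) ⊕ (M2 ⊕ K) = M1 ⊕ M2 — the shared key cancels under XOR.
byte 0: 9c xor 59 = c5
byte 1: 3f xor a1 = 9e
byte 2: f2 xor 6b = 99
byte 3: 00 xor 7a = 7a
byte 4: 7e xor 13 = 6d
byte 5: 68 xor 58 = 30
byte 6: 7b xor 3d = 46

c59e997a6d3046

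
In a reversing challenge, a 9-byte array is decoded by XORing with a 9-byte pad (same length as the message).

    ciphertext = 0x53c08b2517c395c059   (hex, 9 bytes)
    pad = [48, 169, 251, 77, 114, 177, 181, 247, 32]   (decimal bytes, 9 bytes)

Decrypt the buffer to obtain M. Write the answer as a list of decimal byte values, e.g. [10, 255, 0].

byte 0: 53 ^ 30 = 63
byte 1: c0 ^ a9 = 69
byte 2: 8b ^ fb = 70
byte 3: 25 ^ 4d = 68
byte 4: 17 ^ 72 = 65
byte 5: c3 ^ b1 = 72
byte 6: 95 ^ b5 = 20
byte 7: c0 ^ f7 = 37
byte 8: 59 ^ 20 = 79

[99, 105, 112, 104, 101, 114, 32, 55, 121]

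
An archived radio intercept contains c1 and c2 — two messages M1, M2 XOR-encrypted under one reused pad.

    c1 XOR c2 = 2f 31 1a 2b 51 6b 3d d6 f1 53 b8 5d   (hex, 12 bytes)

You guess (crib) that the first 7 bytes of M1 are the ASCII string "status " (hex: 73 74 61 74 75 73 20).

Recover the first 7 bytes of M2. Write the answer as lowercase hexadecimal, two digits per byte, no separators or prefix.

5c457b5f24181d

Since c1 ⊕ c2 = M1 ⊕ M2, XORing with the guessed M1 bytes yields the corresponding M2 bytes: M2 = (c1 ⊕ c2) ⊕ M1.
2f XOR 73 = 5c
31 XOR 74 = 45
1a XOR 61 = 7b
2b XOR 74 = 5f
51 XOR 75 = 24
6b XOR 73 = 18
3d XOR 20 = 1d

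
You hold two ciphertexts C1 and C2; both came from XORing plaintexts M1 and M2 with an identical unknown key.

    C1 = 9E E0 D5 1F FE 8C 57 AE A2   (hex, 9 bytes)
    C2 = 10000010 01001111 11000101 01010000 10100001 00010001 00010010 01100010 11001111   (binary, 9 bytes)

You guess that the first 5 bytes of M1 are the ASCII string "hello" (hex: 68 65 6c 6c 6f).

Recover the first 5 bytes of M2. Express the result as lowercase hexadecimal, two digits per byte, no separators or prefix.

First, C1 ⊕ C2 = (M1 ⊕ K) ⊕ (M2 ⊕ K) = M1 ⊕ M2, so the key drops out. Then M2 = (M1 ⊕ M2) ⊕ M1 over the first 5 bytes.
byte 0: (9e XOR 82) XOR 68 = 1c XOR 68 = 74
byte 1: (e0 XOR 4f) XOR 65 = af XOR 65 = ca
byte 2: (d5 XOR c5) XOR 6c = 10 XOR 6c = 7c
byte 3: (1f XOR 50) XOR 6c = 4f XOR 6c = 23
byte 4: (fe XOR a1) XOR 6f = 5f XOR 6f = 30

74ca7c2330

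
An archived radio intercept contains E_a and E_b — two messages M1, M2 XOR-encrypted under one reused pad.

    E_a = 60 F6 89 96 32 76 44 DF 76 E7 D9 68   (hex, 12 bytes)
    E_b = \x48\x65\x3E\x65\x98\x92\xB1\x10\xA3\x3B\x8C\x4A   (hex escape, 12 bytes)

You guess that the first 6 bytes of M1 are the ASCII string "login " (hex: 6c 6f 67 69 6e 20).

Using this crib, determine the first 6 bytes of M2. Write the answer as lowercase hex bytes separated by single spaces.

44 fc d0 9a c4 c4

First, E_a ⊕ E_b = (M1 ⊕ K) ⊕ (M2 ⊕ K) = M1 ⊕ M2, so the key drops out. Then M2 = (M1 ⊕ M2) ⊕ M1 over the first 6 bytes.
byte 0: (60 XOR 48) XOR 6c = 28 XOR 6c = 44
byte 1: (f6 XOR 65) XOR 6f = 93 XOR 6f = fc
byte 2: (89 XOR 3e) XOR 67 = b7 XOR 67 = d0
byte 3: (96 XOR 65) XOR 69 = f3 XOR 69 = 9a
byte 4: (32 XOR 98) XOR 6e = aa XOR 6e = c4
byte 5: (76 XOR 92) XOR 20 = e4 XOR 20 = c4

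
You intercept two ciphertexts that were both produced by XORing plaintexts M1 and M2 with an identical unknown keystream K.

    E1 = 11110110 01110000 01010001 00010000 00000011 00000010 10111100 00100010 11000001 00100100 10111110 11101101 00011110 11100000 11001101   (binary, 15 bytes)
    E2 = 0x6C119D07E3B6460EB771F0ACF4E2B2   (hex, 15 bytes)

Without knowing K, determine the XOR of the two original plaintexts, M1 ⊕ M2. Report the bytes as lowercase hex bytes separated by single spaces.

9a 61 cc 17 e0 b4 fa 2c 76 55 4e 41 ea 02 7f

E1 ⊕ E2 = (M1 ⊕ K) ⊕ (M2 ⊕ K) = M1 ⊕ M2 — the shared key cancels under XOR.
f6 xor 6c = 9a
70 xor 11 = 61
51 xor 9d = cc
10 xor 07 = 17
03 xor e3 = e0
02 xor b6 = b4
bc xor 46 = fa
22 xor 0e = 2c
c1 xor b7 = 76
24 xor 71 = 55
be xor f0 = 4e
ed xor ac = 41
1e xor f4 = ea
e0 xor e2 = 02
cd xor b2 = 7f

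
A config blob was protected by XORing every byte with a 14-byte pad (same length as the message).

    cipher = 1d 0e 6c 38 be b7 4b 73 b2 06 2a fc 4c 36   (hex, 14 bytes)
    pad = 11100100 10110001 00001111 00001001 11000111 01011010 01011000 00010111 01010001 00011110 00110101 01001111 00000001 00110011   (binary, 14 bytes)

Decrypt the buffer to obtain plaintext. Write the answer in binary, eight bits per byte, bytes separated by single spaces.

1d XOR e4 = f9
0e XOR b1 = bf
6c XOR 0f = 63
38 XOR 09 = 31
be XOR c7 = 79
b7 XOR 5a = ed
4b XOR 58 = 13
73 XOR 17 = 64
b2 XOR 51 = e3
06 XOR 1e = 18
2a XOR 35 = 1f
fc XOR 4f = b3
4c XOR 01 = 4d
36 XOR 33 = 05

11111001 10111111 01100011 00110001 01111001 11101101 00010011 01100100 11100011 00011000 00011111 10110011 01001101 00000101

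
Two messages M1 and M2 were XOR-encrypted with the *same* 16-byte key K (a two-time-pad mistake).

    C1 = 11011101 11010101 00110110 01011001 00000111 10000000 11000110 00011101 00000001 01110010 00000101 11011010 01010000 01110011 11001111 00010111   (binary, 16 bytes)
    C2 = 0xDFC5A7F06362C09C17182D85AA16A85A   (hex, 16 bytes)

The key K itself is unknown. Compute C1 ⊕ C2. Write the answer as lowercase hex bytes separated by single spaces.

C1 ⊕ C2 = (M1 ⊕ K) ⊕ (M2 ⊕ K) = M1 ⊕ M2 — the shared key cancels under XOR.
dd XOR df = 02
d5 XOR c5 = 10
36 XOR a7 = 91
59 XOR f0 = a9
07 XOR 63 = 64
80 XOR 62 = e2
c6 XOR c0 = 06
1d XOR 9c = 81
01 XOR 17 = 16
72 XOR 18 = 6a
05 XOR 2d = 28
da XOR 85 = 5f
50 XOR aa = fa
73 XOR 16 = 65
cf XOR a8 = 67
17 XOR 5a = 4d

02 10 91 a9 64 e2 06 81 16 6a 28 5f fa 65 67 4d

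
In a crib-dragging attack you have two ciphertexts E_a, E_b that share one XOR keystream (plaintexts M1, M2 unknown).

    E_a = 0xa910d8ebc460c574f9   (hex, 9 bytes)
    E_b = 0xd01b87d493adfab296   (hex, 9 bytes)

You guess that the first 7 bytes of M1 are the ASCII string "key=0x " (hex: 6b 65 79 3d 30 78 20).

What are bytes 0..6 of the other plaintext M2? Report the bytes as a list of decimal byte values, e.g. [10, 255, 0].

[18, 110, 38, 2, 103, 181, 31]

First, E_a ⊕ E_b = (M1 ⊕ K) ⊕ (M2 ⊕ K) = M1 ⊕ M2, so the key drops out. Then M2 = (M1 ⊕ M2) ⊕ M1 over the first 7 bytes.
byte 0: (a9 xor d0) xor 6b = 79 xor 6b = 12
byte 1: (10 xor 1b) xor 65 = 0b xor 65 = 6e
byte 2: (d8 xor 87) xor 79 = 5f xor 79 = 26
byte 3: (eb xor d4) xor 3d = 3f xor 3d = 02
byte 4: (c4 xor 93) xor 30 = 57 xor 30 = 67
byte 5: (60 xor ad) xor 78 = cd xor 78 = b5
byte 6: (c5 xor fa) xor 20 = 3f xor 20 = 1f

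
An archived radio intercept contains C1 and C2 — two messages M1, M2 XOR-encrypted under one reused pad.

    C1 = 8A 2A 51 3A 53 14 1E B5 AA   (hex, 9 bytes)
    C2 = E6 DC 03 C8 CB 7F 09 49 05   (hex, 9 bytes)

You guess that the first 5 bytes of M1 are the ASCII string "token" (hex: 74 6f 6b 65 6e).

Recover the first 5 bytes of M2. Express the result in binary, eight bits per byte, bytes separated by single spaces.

First, C1 ⊕ C2 = (M1 ⊕ K) ⊕ (M2 ⊕ K) = M1 ⊕ M2, so the key drops out. Then M2 = (M1 ⊕ M2) ⊕ M1 over the first 5 bytes.
byte 0: (8a ⊕ e6) ⊕ 74 = 6c ⊕ 74 = 18
byte 1: (2a ⊕ dc) ⊕ 6f = f6 ⊕ 6f = 99
byte 2: (51 ⊕ 03) ⊕ 6b = 52 ⊕ 6b = 39
byte 3: (3a ⊕ c8) ⊕ 65 = f2 ⊕ 65 = 97
byte 4: (53 ⊕ cb) ⊕ 6e = 98 ⊕ 6e = f6

00011000 10011001 00111001 10010111 11110110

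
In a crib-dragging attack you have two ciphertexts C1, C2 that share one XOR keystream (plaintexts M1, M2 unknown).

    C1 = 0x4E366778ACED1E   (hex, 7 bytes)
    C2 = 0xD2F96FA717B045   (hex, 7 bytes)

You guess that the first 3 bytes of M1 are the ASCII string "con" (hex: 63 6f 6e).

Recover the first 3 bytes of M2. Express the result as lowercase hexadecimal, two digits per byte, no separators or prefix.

ffa066

First, C1 ⊕ C2 = (M1 ⊕ K) ⊕ (M2 ⊕ K) = M1 ⊕ M2, so the key drops out. Then M2 = (M1 ⊕ M2) ⊕ M1 over the first 3 bytes.
byte 0: (4e xor d2) xor 63 = 9c xor 63 = ff
byte 1: (36 xor f9) xor 6f = cf xor 6f = a0
byte 2: (67 xor 6f) xor 6e = 08 xor 6e = 66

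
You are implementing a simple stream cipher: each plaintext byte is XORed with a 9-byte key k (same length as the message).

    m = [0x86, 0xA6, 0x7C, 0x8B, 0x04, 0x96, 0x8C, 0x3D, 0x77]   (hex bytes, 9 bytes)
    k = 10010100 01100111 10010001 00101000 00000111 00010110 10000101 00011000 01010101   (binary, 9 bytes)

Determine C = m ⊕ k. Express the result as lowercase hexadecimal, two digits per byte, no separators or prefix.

12c1eda30380092522

XOR is its own inverse, so applying the key byte-wise gives the result directly.
byte 0: 10000110 XOR 10010100 = 00010010
byte 1: 10100110 XOR 01100111 = 11000001
byte 2: 01111100 XOR 10010001 = 11101101
byte 3: 10001011 XOR 00101000 = 10100011
byte 4: 00000100 XOR 00000111 = 00000011
byte 5: 10010110 XOR 00010110 = 10000000
byte 6: 10001100 XOR 10000101 = 00001001
byte 7: 00111101 XOR 00011000 = 00100101
byte 8: 01110111 XOR 01010101 = 00100010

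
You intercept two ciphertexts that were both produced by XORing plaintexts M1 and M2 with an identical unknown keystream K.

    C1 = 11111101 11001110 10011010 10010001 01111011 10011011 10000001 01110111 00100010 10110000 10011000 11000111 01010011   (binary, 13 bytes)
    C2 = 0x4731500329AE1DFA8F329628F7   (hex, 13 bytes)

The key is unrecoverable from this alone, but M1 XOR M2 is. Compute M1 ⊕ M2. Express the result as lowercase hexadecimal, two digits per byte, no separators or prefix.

baffca9252359c8dad820eefa4

C1 ⊕ C2 = (M1 ⊕ K) ⊕ (M2 ⊕ K) = M1 ⊕ M2 — the shared key cancels under XOR.
fd ⊕ 47 = ba
ce ⊕ 31 = ff
9a ⊕ 50 = ca
91 ⊕ 03 = 92
7b ⊕ 29 = 52
9b ⊕ ae = 35
81 ⊕ 1d = 9c
77 ⊕ fa = 8d
22 ⊕ 8f = ad
b0 ⊕ 32 = 82
98 ⊕ 96 = 0e
c7 ⊕ 28 = ef
53 ⊕ f7 = a4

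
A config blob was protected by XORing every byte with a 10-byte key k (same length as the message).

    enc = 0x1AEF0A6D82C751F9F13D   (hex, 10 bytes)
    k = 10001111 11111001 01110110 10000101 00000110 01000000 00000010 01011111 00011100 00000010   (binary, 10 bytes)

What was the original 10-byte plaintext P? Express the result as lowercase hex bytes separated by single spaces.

95 16 7c e8 84 87 53 a6 ed 3f

XOR is its own inverse, so applying the key byte-wise gives the result directly.
byte 0: 00011010 XOR 10001111 = 10010101
byte 1: 11101111 XOR 11111001 = 00010110
byte 2: 00001010 XOR 01110110 = 01111100
byte 3: 01101101 XOR 10000101 = 11101000
byte 4: 10000010 XOR 00000110 = 10000100
byte 5: 11000111 XOR 01000000 = 10000111
byte 6: 01010001 XOR 00000010 = 01010011
byte 7: 11111001 XOR 01011111 = 10100110
byte 8: 11110001 XOR 00011100 = 11101101
byte 9: 00111101 XOR 00000010 = 00111111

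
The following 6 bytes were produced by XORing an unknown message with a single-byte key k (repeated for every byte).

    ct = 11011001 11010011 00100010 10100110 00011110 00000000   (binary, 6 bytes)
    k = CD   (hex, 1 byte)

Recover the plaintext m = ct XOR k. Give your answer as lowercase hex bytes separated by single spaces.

14 1e ef 6b d3 cd

The 1-byte key repeats, so the effective keystream is cd cd cd cd cd cd.
byte 0: d9 XOR cd = 14
byte 1: d3 XOR cd = 1e
byte 2: 22 XOR cd = ef
byte 3: a6 XOR cd = 6b
byte 4: 1e XOR cd = d3
byte 5: 00 XOR cd = cd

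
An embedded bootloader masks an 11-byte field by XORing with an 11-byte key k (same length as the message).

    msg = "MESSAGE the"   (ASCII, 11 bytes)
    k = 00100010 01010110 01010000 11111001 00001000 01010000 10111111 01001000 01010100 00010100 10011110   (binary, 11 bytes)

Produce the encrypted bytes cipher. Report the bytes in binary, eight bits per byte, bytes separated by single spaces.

01101111 00010011 00000011 10101010 01001001 00010111 11111010 01101000 00100000 01111100 11111011

XOR is its own inverse, so applying the key byte-wise gives the result directly.
 77 ⊕  34 = 111
 69 ⊕  86 =  19
 83 ⊕  80 =   3
 83 ⊕ 249 = 170
 65 ⊕   8 =  73
 71 ⊕  80 =  23
 69 ⊕ 191 = 250
 32 ⊕  72 = 104
116 ⊕  84 =  32
104 ⊕  20 = 124
101 ⊕ 158 = 251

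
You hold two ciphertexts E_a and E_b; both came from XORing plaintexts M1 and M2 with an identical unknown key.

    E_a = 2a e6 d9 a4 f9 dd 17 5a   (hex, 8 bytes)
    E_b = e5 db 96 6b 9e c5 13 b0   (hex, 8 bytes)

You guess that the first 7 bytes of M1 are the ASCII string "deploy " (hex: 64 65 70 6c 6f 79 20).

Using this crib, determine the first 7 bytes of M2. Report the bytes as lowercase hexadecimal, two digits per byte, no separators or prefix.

ab583fa3086124

First, E_a ⊕ E_b = (M1 ⊕ K) ⊕ (M2 ⊕ K) = M1 ⊕ M2, so the key drops out. Then M2 = (M1 ⊕ M2) ⊕ M1 over the first 7 bytes.
byte 0: (2a xor e5) xor 64 = cf xor 64 = ab
byte 1: (e6 xor db) xor 65 = 3d xor 65 = 58
byte 2: (d9 xor 96) xor 70 = 4f xor 70 = 3f
byte 3: (a4 xor 6b) xor 6c = cf xor 6c = a3
byte 4: (f9 xor 9e) xor 6f = 67 xor 6f = 08
byte 5: (dd xor c5) xor 79 = 18 xor 79 = 61
byte 6: (17 xor 13) xor 20 = 04 xor 20 = 24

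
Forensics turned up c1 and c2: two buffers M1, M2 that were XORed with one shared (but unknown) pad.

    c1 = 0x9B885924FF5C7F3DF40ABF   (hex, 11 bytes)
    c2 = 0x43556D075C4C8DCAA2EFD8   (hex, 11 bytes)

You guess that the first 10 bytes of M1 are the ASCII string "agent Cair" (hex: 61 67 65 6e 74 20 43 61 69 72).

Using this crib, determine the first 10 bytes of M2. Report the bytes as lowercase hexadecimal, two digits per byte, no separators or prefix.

b9ba514dd730b1963f97

First, c1 ⊕ c2 = (M1 ⊕ K) ⊕ (M2 ⊕ K) = M1 ⊕ M2, so the key drops out. Then M2 = (M1 ⊕ M2) ⊕ M1 over the first 10 bytes.
byte 0: (9b xor 43) xor 61 = d8 xor 61 = b9
byte 1: (88 xor 55) xor 67 = dd xor 67 = ba
byte 2: (59 xor 6d) xor 65 = 34 xor 65 = 51
byte 3: (24 xor 07) xor 6e = 23 xor 6e = 4d
byte 4: (ff xor 5c) xor 74 = a3 xor 74 = d7
byte 5: (5c xor 4c) xor 20 = 10 xor 20 = 30
byte 6: (7f xor 8d) xor 43 = f2 xor 43 = b1
byte 7: (3d xor ca) xor 61 = f7 xor 61 = 96
byte 8: (f4 xor a2) xor 69 = 56 xor 69 = 3f
byte 9: (0a xor ef) xor 72 = e5 xor 72 = 97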